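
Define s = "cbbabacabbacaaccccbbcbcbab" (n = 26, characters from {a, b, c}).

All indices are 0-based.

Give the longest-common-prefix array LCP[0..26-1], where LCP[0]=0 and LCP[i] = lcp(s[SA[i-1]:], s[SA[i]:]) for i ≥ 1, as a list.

[0, 1, 2, 2, 1, 3, 2, 0, 1, 3, 2, 4, 1, 3, 2, 1, 3, 0, 2, 1, 2, 3, 2, 1, 2, 3]

rank | idx | suffix
   0 |  12 | aaccccbbcbcbab
   1 |  24 | ab
   2 |   3 | abacabbacaaccccbbcbcbab
   3 |   7 | abbacaaccccbbcbcbab
   4 |  10 | acaaccccbbcbcbab
   5 |   5 | acabbacaaccccbbcbcbab
   6 |  13 | accccbbcbcbab
   7 |  25 | b
   8 |  23 | bab
   9 |   2 | babacabbacaaccccbbcbcbab
  10 |   9 | bacaaccccbbcbcbab
  11 |   4 | bacabbacaaccccbbcbcbab
  12 |   1 | bbabacabbacaaccccbbcbcbab
  13 |   8 | bbacaaccccbbcbcbab
  14 |  18 | bbcbcbab
  15 |  21 | bcbab
  16 |  19 | bcbcbab
  17 |  11 | caaccccbbcbcbab
  18 |   6 | cabbacaaccccbbcbcbab
  19 |  22 | cbab
  20 |   0 | cbbabacabbacaaccccbbcbcbab
  21 |  17 | cbbcbcbab
  22 |  20 | cbcbab
  23 |  16 | ccbbcbcbab
  24 |  15 | cccbbcbcbab
  25 |  14 | ccccbbcbcbab

SA = [12, 24, 3, 7, 10, 5, 13, 25, 23, 2, 9, 4, 1, 8, 18, 21, 19, 11, 6, 22, 0, 17, 20, 16, 15, 14]
rank  pair      lcp
   1  s[12:],s[24:]  1  'a'
   2  s[24:],s[3:]  2  'ab'
   3  s[3:],s[7:]  2  'ab'
   4  s[7:],s[10:]  1  'a'
   5  s[10:],s[5:]  3  'aca'
   6  s[5:],s[13:]  2  'ac'
   7  s[13:],s[25:]  0  ''
   8  s[25:],s[23:]  1  'b'
   9  s[23:],s[2:]  3  'bab'
  10  s[2:],s[9:]  2  'ba'
  11  s[9:],s[4:]  4  'baca'
  12  s[4:],s[1:]  1  'b'
  13  s[1:],s[8:]  3  'bba'
  14  s[8:],s[18:]  2  'bb'
  15  s[18:],s[21:]  1  'b'
  16  s[21:],s[19:]  3  'bcb'
  17  s[19:],s[11:]  0  ''
  18  s[11:],s[6:]  2  'ca'
  19  s[6:],s[22:]  1  'c'
  20  s[22:],s[0:]  2  'cb'
  21  s[0:],s[17:]  3  'cbb'
  22  s[17:],s[20:]  2  'cb'
  23  s[20:],s[16:]  1  'c'
  24  s[16:],s[15:]  2  'cc'
  25  s[15:],s[14:]  3  'ccc'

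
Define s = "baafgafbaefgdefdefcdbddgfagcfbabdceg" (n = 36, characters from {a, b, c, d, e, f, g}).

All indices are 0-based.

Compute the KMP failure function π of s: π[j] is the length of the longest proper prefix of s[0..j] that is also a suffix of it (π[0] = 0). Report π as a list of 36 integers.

π[0] = 0
j=1 s[j]='a': π[1]=0 (border '')
j=2 s[j]='a': π[2]=0 (border '')
j=3 s[j]='f': π[3]=0 (border '')
j=4 s[j]='g': π[4]=0 (border '')
j=5 s[j]='a': π[5]=0 (border '')
j=6 s[j]='f': π[6]=0 (border '')
j=7 s[j]='b': π[7]=1 (border 'b')
j=8 s[j]='a': π[8]=2 (border 'ba')
j=9 s[j]='e': k: 2→0; π[9]=0 (border '')
j=10 s[j]='f': π[10]=0 (border '')
j=11 s[j]='g': π[11]=0 (border '')
j=12 s[j]='d': π[12]=0 (border '')
j=13 s[j]='e': π[13]=0 (border '')
j=14 s[j]='f': π[14]=0 (border '')
j=15 s[j]='d': π[15]=0 (border '')
j=16 s[j]='e': π[16]=0 (border '')
j=17 s[j]='f': π[17]=0 (border '')
j=18 s[j]='c': π[18]=0 (border '')
j=19 s[j]='d': π[19]=0 (border '')
j=20 s[j]='b': π[20]=1 (border 'b')
j=21 s[j]='d': k: 1→0; π[21]=0 (border '')
j=22 s[j]='d': π[22]=0 (border '')
j=23 s[j]='g': π[23]=0 (border '')
j=24 s[j]='f': π[24]=0 (border '')
j=25 s[j]='a': π[25]=0 (border '')
j=26 s[j]='g': π[26]=0 (border '')
j=27 s[j]='c': π[27]=0 (border '')
j=28 s[j]='f': π[28]=0 (border '')
j=29 s[j]='b': π[29]=1 (border 'b')
j=30 s[j]='a': π[30]=2 (border 'ba')
j=31 s[j]='b': k: 2→0; π[31]=1 (border 'b')
j=32 s[j]='d': k: 1→0; π[32]=0 (border '')
j=33 s[j]='c': π[33]=0 (border '')
j=34 s[j]='e': π[34]=0 (border '')
j=35 s[j]='g': π[35]=0 (border '')

[0, 0, 0, 0, 0, 0, 0, 1, 2, 0, 0, 0, 0, 0, 0, 0, 0, 0, 0, 0, 1, 0, 0, 0, 0, 0, 0, 0, 0, 1, 2, 1, 0, 0, 0, 0]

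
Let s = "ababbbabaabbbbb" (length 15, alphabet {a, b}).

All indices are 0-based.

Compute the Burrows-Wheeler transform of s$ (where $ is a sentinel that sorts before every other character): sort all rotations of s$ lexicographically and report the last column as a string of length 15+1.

bbb$babababbbaba

rank  rotation          last
    0  $ababbbabaabbbbb  b
    1  aabbbbb$ababbbab  b
    2  abaabbbbb$ababbb  b
    3  ababbbabaabbbbb$  $
    4  abbbabaabbbbb$ab  b
    5  abbbbb$ababbbaba  a
    6  b$ababbbabaabbbb  b
    7  baabbbbb$ababbba  a
    8  babaabbbbb$ababb  b
    9  babbbabaabbbbb$a  a
   10  bb$ababbbabaabbb  b
   11  bbabaabbbbb$abab  b
   12  bbb$ababbbabaabb  b
   13  bbbabaabbbbb$aba  a
   14  bbbb$ababbbabaab  b
   15  bbbbb$ababbbabaa  a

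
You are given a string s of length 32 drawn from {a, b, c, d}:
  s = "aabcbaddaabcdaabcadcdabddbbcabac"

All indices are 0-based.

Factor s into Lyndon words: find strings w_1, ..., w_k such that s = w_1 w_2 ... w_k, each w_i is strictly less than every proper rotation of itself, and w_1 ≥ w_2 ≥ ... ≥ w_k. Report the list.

["aabcbaddaabcd", "aabcadcdabddbbcabac"]

emit factor 1: 'aabcbaddaabcd' (i=0, period=13)
emit factor 2: 'aabcadcdabddbbcabac' (i=13, period=19)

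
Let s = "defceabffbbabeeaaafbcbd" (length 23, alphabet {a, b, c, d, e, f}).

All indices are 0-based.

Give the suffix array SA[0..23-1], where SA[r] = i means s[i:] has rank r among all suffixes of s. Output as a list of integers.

[15, 16, 11, 5, 17, 10, 9, 19, 21, 12, 6, 20, 3, 22, 0, 14, 4, 13, 1, 8, 18, 2, 7]

rank→(start, suffix):
  0 → (15, 'aaafbcbd')
  1 → (16, 'aafbcbd')
  2 → (11, 'abeeaaafbcbd')
  3 → (5, 'abffbbabeeaaafbcbd')
  4 → (17, 'afbcbd')
  5 → (10, 'babeeaaafbcbd')
  6 → (9, 'bbabeeaaafbcbd')
  7 → (19, 'bcbd')
  8 → (21, 'bd')
  9 → (12, 'beeaaafbcbd')
  10 → (6, 'bffbbabeeaaafbcbd')
  11 → (20, 'cbd')
  12 → (3, 'ceabffbbabeeaaafbcbd')
  13 → (22, 'd')
  14 → (0, 'defceabffbbabeeaaafbcbd')
  15 → (14, 'eaaafbcbd')
  16 → (4, 'eabffbbabeeaaafbcbd')
  17 → (13, 'eeaaafbcbd')
  18 → (1, 'efceabffbbabeeaaafbcbd')
  19 → (8, 'fbbabeeaaafbcbd')
  20 → (18, 'fbcbd')
  21 → (2, 'fceabffbbabeeaaafbcbd')
  22 → (7, 'ffbbabeeaaafbcbd')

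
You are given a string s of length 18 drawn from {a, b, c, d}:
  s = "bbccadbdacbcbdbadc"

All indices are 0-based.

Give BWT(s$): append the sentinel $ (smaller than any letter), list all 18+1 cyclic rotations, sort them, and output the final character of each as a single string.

rank  rotation             last
    0  $bbccadbdacbcbdbadc  c
    1  acbcbdbadc$bbccadbd  d
    2  adbdacbcbdbadc$bbcc  c
    3  adc$bbccadbdacbcbdb  b
    4  badc$bbccadbdacbcbd  d
    5  bbccadbdacbcbdbadc$  $
    6  bcbdbadc$bbccadbdac  c
    7  bccadbdacbcbdbadc$b  b
    8  bdacbcbdbadc$bbccad  d
    9  bdbadc$bbccadbdacbc  c
   10  c$bbccadbdacbcbdbad  d
   11  cadbdacbcbdbadc$bbc  c
   12  cbcbdbadc$bbccadbda  a
   13  cbdbadc$bbccadbdacb  b
   14  ccadbdacbcbdbadc$bb  b
   15  dacbcbdbadc$bbccadb  b
   16  dbadc$bbccadbdacbcb  b
   17  dbdacbcbdbadc$bbcca  a
   18  dc$bbccadbdacbcbdba  a

cdcbd$cbdcdcabbbbaa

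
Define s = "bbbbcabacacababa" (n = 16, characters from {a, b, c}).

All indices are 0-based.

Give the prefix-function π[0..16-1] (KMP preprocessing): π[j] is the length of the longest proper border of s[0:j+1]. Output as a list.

[0, 1, 2, 3, 0, 0, 1, 0, 0, 0, 0, 0, 1, 0, 1, 0]

π[0] = 0
j=1 s[j]='b': π[1]=1 (border 'b')
j=2 s[j]='b': π[2]=2 (border 'bb')
j=3 s[j]='b': π[3]=3 (border 'bbb')
j=4 s[j]='c': k: 3→2→1→0; π[4]=0 (border '')
j=5 s[j]='a': π[5]=0 (border '')
j=6 s[j]='b': π[6]=1 (border 'b')
j=7 s[j]='a': k: 1→0; π[7]=0 (border '')
j=8 s[j]='c': π[8]=0 (border '')
j=9 s[j]='a': π[9]=0 (border '')
j=10 s[j]='c': π[10]=0 (border '')
j=11 s[j]='a': π[11]=0 (border '')
j=12 s[j]='b': π[12]=1 (border 'b')
j=13 s[j]='a': k: 1→0; π[13]=0 (border '')
j=14 s[j]='b': π[14]=1 (border 'b')
j=15 s[j]='a': k: 1→0; π[15]=0 (border '')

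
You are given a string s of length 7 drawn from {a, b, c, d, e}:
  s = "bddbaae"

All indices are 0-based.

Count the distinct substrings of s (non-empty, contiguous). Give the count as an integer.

25

rank | idx | suffix
   0 |   4 | aae
   1 |   5 | ae
   2 |   3 | baae
   3 |   0 | bddbaae
   4 |   2 | dbaae
   5 |   1 | ddbaae
   6 |   6 | e

SA = [4, 5, 3, 0, 2, 1, 6]
i: (SA[i-1],SA[i]) lcp shared
  1: (4,5) 1 'a'
  2: (5,3) 0 ''
  3: (3,0) 1 'b'
  4: (0,2) 0 ''
  5: (2,1) 1 'd'
  6: (1,6) 0 ''

n(n+1)/2 = 7·8/2 = 28
Σ LCP = 0 + 1 + 0 + 1 + 0 + 1 + 0 = 3
distinct = 28 − 3 = 25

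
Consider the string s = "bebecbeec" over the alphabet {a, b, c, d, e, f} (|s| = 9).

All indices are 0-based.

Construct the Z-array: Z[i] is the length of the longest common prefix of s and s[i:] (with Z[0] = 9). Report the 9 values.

[9, 0, 2, 0, 0, 2, 0, 0, 0]

Z[0]=9
i=1: outside box; Z[1]=0
i=2: outside box; Z[2]=2 grow→box=[2,4)
i=3: min(r-i=1, Z[1]=0)=0; Z[3]=0
i=4: outside box; Z[4]=0
i=5: outside box; Z[5]=2 grow→box=[5,7)
i=6: min(r-i=1, Z[1]=0)=0; Z[6]=0
i=7: outside box; Z[7]=0
i=8: outside box; Z[8]=0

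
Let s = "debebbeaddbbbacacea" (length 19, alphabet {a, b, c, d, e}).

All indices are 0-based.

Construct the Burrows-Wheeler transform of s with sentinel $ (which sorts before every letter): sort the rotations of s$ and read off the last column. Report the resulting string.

aebcebbdebeaada$cbbd

rank  rotation              last
    0  $debebbeaddbbbacacea  a
    1  a$debebbeaddbbbacace  e
    2  acacea$debebbeaddbbb  b
    3  acea$debebbeaddbbbac  c
    4  addbbbacacea$debebbe  e
    5  bacacea$debebbeaddbb  b
    6  bbacacea$debebbeaddb  b
    7  bbbacacea$debebbeadd  d
    8  bbeaddbbbacacea$debe  e
    9  beaddbbbacacea$debeb  b
   10  bebbeaddbbbacacea$de  e
   11  cacea$debebbeaddbbba  a
   12  cea$debebbeaddbbbaca  a
   13  dbbbacacea$debebbead  d
   14  ddbbbacacea$debebbea  a
   15  debebbeaddbbbacacea$  $
   16  ea$debebbeaddbbbacac  c
   17  eaddbbbacacea$debebb  b
   18  ebbeaddbbbacacea$deb  b
   19  ebebbeaddbbbacacea$d  d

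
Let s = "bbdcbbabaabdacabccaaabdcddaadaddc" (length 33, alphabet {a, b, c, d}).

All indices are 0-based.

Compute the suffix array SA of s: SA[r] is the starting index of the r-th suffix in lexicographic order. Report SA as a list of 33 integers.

rank | idx | suffix
   0 |  18 | aaabdcddaadaddc
   1 |   8 | aabdacabccaaabdcddaadaddc
   2 |  19 | aabdcddaadaddc
   3 |  26 | aadaddc
   4 |   6 | abaabdacabccaaabdcddaadaddc
   5 |  14 | abccaaabdcddaadaddc
   6 |   9 | abdacabccaaabdcddaadaddc
   7 |  20 | abdcddaadaddc
   8 |  12 | acabccaaabdcddaadaddc
   9 |  27 | adaddc
  10 |  29 | addc
  11 |   7 | baabdacabccaaabdcddaadaddc
  12 |   5 | babaabdacabccaaabdcddaadaddc
  13 |   4 | bbabaabdacabccaaabdcddaadaddc
  14 |   0 | bbdcbbabaabdacabccaaabdcddaadaddc
  15 |  15 | bccaaabdcddaadaddc
  16 |  10 | bdacabccaaabdcddaadaddc
  17 |   1 | bdcbbabaabdacabccaaabdcddaadaddc
  18 |  21 | bdcddaadaddc
  19 |  32 | c
  20 |  17 | caaabdcddaadaddc
  21 |  13 | cabccaaabdcddaadaddc
  22 |   3 | cbbabaabdacabccaaabdcddaadaddc
  23 |  16 | ccaaabdcddaadaddc
  24 |  23 | cddaadaddc
  25 |  25 | daadaddc
  26 |  11 | dacabccaaabdcddaadaddc
  27 |  28 | daddc
  28 |  31 | dc
  29 |   2 | dcbbabaabdacabccaaabdcddaadaddc
  30 |  22 | dcddaadaddc
  31 |  24 | ddaadaddc
  32 |  30 | ddc

[18, 8, 19, 26, 6, 14, 9, 20, 12, 27, 29, 7, 5, 4, 0, 15, 10, 1, 21, 32, 17, 13, 3, 16, 23, 25, 11, 28, 31, 2, 22, 24, 30]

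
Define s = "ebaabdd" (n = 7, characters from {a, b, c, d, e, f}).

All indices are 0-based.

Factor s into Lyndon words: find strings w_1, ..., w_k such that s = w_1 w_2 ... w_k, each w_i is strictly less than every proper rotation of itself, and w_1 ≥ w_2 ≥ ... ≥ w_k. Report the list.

["e", "b", "aabdd"]

emit factor 1: 'e' (i=0, period=1)
emit factor 2: 'b' (i=1, period=1)
emit factor 3: 'aabdd' (i=2, period=5)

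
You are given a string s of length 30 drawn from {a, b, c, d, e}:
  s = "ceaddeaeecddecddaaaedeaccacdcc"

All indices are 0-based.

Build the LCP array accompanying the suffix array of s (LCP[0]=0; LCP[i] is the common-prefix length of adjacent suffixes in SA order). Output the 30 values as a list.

[0, 2, 1, 2, 1, 1, 2, 0, 1, 1, 2, 1, 2, 3, 1, 0, 1, 1, 2, 3, 1, 3, 2, 0, 2, 2, 1, 4, 1, 1]

rank→(start, suffix):
  0 → (16, 'aaaedeaccacdcc')
  1 → (17, 'aaedeaccacdcc')
  2 → (22, 'accacdcc')
  3 → (25, 'acdcc')
  4 → (2, 'addeaeecddecddaaaedeaccacdcc')
  5 → (18, 'aedeaccacdcc')
  6 → (6, 'aeecddecddaaaedeaccacdcc')
  7 → (29, 'c')
  8 → (24, 'cacdcc')
  9 → (28, 'cc')
  10 → (23, 'ccacdcc')
  11 → (26, 'cdcc')
  12 → (13, 'cddaaaedeaccacdcc')
  13 → (9, 'cddecddaaaedeaccacdcc')
  14 → (0, 'ceaddeaeecddecddaaaedeaccacdcc')
  15 → (15, 'daaaedeaccacdcc')
  16 → (27, 'dcc')
  17 → (14, 'ddaaaedeaccacdcc')
  18 → (3, 'ddeaeecddecddaaaedeaccacdcc')
  19 → (10, 'ddecddaaaedeaccacdcc')
  20 → (20, 'deaccacdcc')
  21 → (4, 'deaeecddecddaaaedeaccacdcc')
  22 → (11, 'decddaaaedeaccacdcc')
  23 → (21, 'eaccacdcc')
  24 → (1, 'eaddeaeecddecddaaaedeaccacdcc')
  25 → (5, 'eaeecddecddaaaedeaccacdcc')
  26 → (12, 'ecddaaaedeaccacdcc')
  27 → (8, 'ecddecddaaaedeaccacdcc')
  28 → (19, 'edeaccacdcc')
  29 → (7, 'eecddecddaaaedeaccacdcc')

SA = [16, 17, 22, 25, 2, 18, 6, 29, 24, 28, 23, 26, 13, 9, 0, 15, 27, 14, 3, 10, 20, 4, 11, 21, 1, 5, 12, 8, 19, 7]
[i] adj suffixes → lcp
  [1] 16/17 → 2 ('aa')
  [2] 17/22 → 1 ('a')
  [3] 22/25 → 2 ('ac')
  [4] 25/2 → 1 ('a')
  [5] 2/18 → 1 ('a')
  [6] 18/6 → 2 ('ae')
  [7] 6/29 → 0 ('')
  [8] 29/24 → 1 ('c')
  [9] 24/28 → 1 ('c')
  [10] 28/23 → 2 ('cc')
  [11] 23/26 → 1 ('c')
  [12] 26/13 → 2 ('cd')
  [13] 13/9 → 3 ('cdd')
  [14] 9/0 → 1 ('c')
  [15] 0/15 → 0 ('')
  [16] 15/27 → 1 ('d')
  [17] 27/14 → 1 ('d')
  [18] 14/3 → 2 ('dd')
  [19] 3/10 → 3 ('dde')
  [20] 10/20 → 1 ('d')
  [21] 20/4 → 3 ('dea')
  [22] 4/11 → 2 ('de')
  [23] 11/21 → 0 ('')
  [24] 21/1 → 2 ('ea')
  [25] 1/5 → 2 ('ea')
  [26] 5/12 → 1 ('e')
  [27] 12/8 → 4 ('ecdd')
  [28] 8/19 → 1 ('e')
  [29] 19/7 → 1 ('e')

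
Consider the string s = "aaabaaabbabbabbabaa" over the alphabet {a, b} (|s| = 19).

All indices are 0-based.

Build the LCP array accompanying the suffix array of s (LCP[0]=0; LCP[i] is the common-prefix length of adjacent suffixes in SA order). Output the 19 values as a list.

sorted suffixes:
  #0 SA[0]=18  'a'
  #1 SA[1]=17  'aa'
  #2 SA[2]=0  'aaabaaabbabbabbabaa'
  #3 SA[3]=4  'aaabbabbabbabaa'
  #4 SA[4]=1  'aabaaabbabbabbabaa'
  #5 SA[5]=5  'aabbabbabbabaa'
  #6 SA[6]=15  'abaa'
  #7 SA[7]=2  'abaaabbabbabbabaa'
  #8 SA[8]=12  'abbabaa'
  #9 SA[9]=9  'abbabbabaa'
  #10 SA[10]=6  'abbabbabbabaa'
  #11 SA[11]=16  'baa'
  #12 SA[12]=3  'baaabbabbabbabaa'
  #13 SA[13]=14  'babaa'
  #14 SA[14]=11  'babbabaa'
  #15 SA[15]=8  'babbabbabaa'
  #16 SA[16]=13  'bbabaa'
  #17 SA[17]=10  'bbabbabaa'
  #18 SA[18]=7  'bbabbabbabaa'

SA = [18, 17, 0, 4, 1, 5, 15, 2, 12, 9, 6, 16, 3, 14, 11, 8, 13, 10, 7]
[i] adj suffixes → lcp
  [1] 18/17 → 1 ('a')
  [2] 17/0 → 2 ('aa')
  [3] 0/4 → 4 ('aaab')
  [4] 4/1 → 2 ('aa')
  [5] 1/5 → 3 ('aab')
  [6] 5/15 → 1 ('a')
  [7] 15/2 → 4 ('abaa')
  [8] 2/12 → 2 ('ab')
  [9] 12/9 → 5 ('abbab')
  [10] 9/6 → 8 ('abbabbab')
  [11] 6/16 → 0 ('')
  [12] 16/3 → 3 ('baa')
  [13] 3/14 → 2 ('ba')
  [14] 14/11 → 3 ('bab')
  [15] 11/8 → 6 ('babbab')
  [16] 8/13 → 1 ('b')
  [17] 13/10 → 4 ('bbab')
  [18] 10/7 → 7 ('bbabbab')

[0, 1, 2, 4, 2, 3, 1, 4, 2, 5, 8, 0, 3, 2, 3, 6, 1, 4, 7]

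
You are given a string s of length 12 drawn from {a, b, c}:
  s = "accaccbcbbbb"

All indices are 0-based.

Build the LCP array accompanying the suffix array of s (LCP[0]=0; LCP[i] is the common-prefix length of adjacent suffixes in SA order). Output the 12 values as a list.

[0, 3, 0, 1, 2, 3, 1, 0, 1, 2, 1, 2]

rank | idx | suffix
   0 |   0 | accaccbcbbbb
   1 |   3 | accbcbbbb
   2 |  11 | b
   3 |  10 | bb
   4 |   9 | bbb
   5 |   8 | bbbb
   6 |   6 | bcbbbb
   7 |   2 | caccbcbbbb
   8 |   7 | cbbbb
   9 |   5 | cbcbbbb
  10 |   1 | ccaccbcbbbb
  11 |   4 | ccbcbbbb

SA = [0, 3, 11, 10, 9, 8, 6, 2, 7, 5, 1, 4]
[i] adj suffixes → lcp
  [1] 0/3 → 3 ('acc')
  [2] 3/11 → 0 ('')
  [3] 11/10 → 1 ('b')
  [4] 10/9 → 2 ('bb')
  [5] 9/8 → 3 ('bbb')
  [6] 8/6 → 1 ('b')
  [7] 6/2 → 0 ('')
  [8] 2/7 → 1 ('c')
  [9] 7/5 → 2 ('cb')
  [10] 5/1 → 1 ('c')
  [11] 1/4 → 2 ('cc')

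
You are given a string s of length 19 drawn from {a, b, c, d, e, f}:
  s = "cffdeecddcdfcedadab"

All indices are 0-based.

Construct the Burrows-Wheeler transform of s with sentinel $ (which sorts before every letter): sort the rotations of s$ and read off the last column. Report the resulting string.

rank  rotation              last
    0  $cffdeecddcdfcedadab  b
    1  ab$cffdeecddcdfcedad  d
    2  adab$cffdeecddcdfced  d
    3  b$cffdeecddcdfcedada  a
    4  cddcdfcedadab$cffdee  e
    5  cdfcedadab$cffdeecdd  d
    6  cedadab$cffdeecddcdf  f
    7  cffdeecddcdfcedadab$  $
    8  dab$cffdeecddcdfceda  a
    9  dadab$cffdeecddcdfce  e
   10  dcdfcedadab$cffdeecd  d
   11  ddcdfcedadab$cffdeec  c
   12  deecddcdfcedadab$cff  f
   13  dfcedadab$cffdeecddc  c
   14  ecddcdfcedadab$cffde  e
   15  edadab$cffdeecddcdfc  c
   16  eecddcdfcedadab$cffd  d
   17  fcedadab$cffdeecddcd  d
   18  fdeecddcdfcedadab$cf  f
   19  ffdeecddcdfcedadab$c  c

bddaedf$aedcfcecddfc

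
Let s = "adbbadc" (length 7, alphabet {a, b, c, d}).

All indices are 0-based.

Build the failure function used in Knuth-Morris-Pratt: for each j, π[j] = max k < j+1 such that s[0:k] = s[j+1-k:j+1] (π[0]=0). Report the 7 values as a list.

π[0] = 0
j=1 s[j]='d': π[1]=0 (border '')
j=2 s[j]='b': π[2]=0 (border '')
j=3 s[j]='b': π[3]=0 (border '')
j=4 s[j]='a': π[4]=1 (border 'a')
j=5 s[j]='d': π[5]=2 (border 'ad')
j=6 s[j]='c': k: 2→0; π[6]=0 (border '')

[0, 0, 0, 0, 1, 2, 0]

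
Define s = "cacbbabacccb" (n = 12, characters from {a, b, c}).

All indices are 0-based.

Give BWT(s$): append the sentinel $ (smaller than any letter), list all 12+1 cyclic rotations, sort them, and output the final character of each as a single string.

bbcbcbac$caca

rank  rotation       last
    0  $cacbbabacccb  b
    1  abacccb$cacbb  b
    2  acbbabacccb$c  c
    3  acccb$cacbbab  b
    4  b$cacbbabaccc  c
    5  babacccb$cacb  b
    6  bacccb$cacbba  a
    7  bbabacccb$cac  c
    8  cacbbabacccb$  $
    9  cb$cacbbabacc  c
   10  cbbabacccb$ca  a
   11  ccb$cacbbabac  c
   12  cccb$cacbbaba  a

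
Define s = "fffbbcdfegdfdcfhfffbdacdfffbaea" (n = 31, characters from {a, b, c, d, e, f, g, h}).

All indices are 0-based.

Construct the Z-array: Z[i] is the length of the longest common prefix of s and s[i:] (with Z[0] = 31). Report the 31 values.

[31, 2, 1, 0, 0, 0, 0, 1, 0, 0, 0, 1, 0, 0, 1, 0, 4, 2, 1, 0, 0, 0, 0, 0, 4, 2, 1, 0, 0, 0, 0]

Z[0]=31
i=1: fresh scan; Z[1]=2 extend→box=[1,3)
i=2: min(r-i=1, Z[1]=2)=1; Z[2]=1
i=3: fresh scan; Z[3]=0
i=4: fresh scan; Z[4]=0
i=5: fresh scan; Z[5]=0
i=6: fresh scan; Z[6]=0
i=7: fresh scan; Z[7]=1 extend→box=[7,8)
i=8: fresh scan; Z[8]=0
i=9: fresh scan; Z[9]=0
i=10: fresh scan; Z[10]=0
i=11: fresh scan; Z[11]=1 extend→box=[11,12)
i=12: fresh scan; Z[12]=0
i=13: fresh scan; Z[13]=0
i=14: fresh scan; Z[14]=1 extend→box=[14,15)
i=15: fresh scan; Z[15]=0
i=16: fresh scan; Z[16]=4 extend→box=[16,20)
i=17: min(r-i=3, Z[1]=2)=2; Z[17]=2
i=18: min(r-i=2, Z[2]=1)=1; Z[18]=1
i=19: min(r-i=1, Z[3]=0)=0; Z[19]=0
i=20: fresh scan; Z[20]=0
i=21: fresh scan; Z[21]=0
i=22: fresh scan; Z[22]=0
i=23: fresh scan; Z[23]=0
i=24: fresh scan; Z[24]=4 extend→box=[24,28)
i=25: min(r-i=3, Z[1]=2)=2; Z[25]=2
i=26: min(r-i=2, Z[2]=1)=1; Z[26]=1
i=27: min(r-i=1, Z[3]=0)=0; Z[27]=0
i=28: fresh scan; Z[28]=0
i=29: fresh scan; Z[29]=0
i=30: fresh scan; Z[30]=0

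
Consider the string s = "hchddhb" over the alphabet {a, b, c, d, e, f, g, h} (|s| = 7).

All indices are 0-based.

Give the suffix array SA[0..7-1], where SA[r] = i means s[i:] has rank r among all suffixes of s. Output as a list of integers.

rank | idx | suffix
   0 |   6 | b
   1 |   1 | chddhb
   2 |   3 | ddhb
   3 |   4 | dhb
   4 |   5 | hb
   5 |   0 | hchddhb
   6 |   2 | hddhb

[6, 1, 3, 4, 5, 0, 2]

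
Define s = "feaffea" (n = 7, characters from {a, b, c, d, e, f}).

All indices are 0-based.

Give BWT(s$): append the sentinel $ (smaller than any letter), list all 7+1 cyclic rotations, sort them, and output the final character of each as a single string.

aeefff$a

rank  rotation  last
    0  $feaffea  a
    1  a$feaffe  e
    2  affea$fe  e
    3  ea$feaff  f
    4  eaffea$f  f
    5  fea$feaf  f
    6  feaffea$  $
    7  ffea$fea  a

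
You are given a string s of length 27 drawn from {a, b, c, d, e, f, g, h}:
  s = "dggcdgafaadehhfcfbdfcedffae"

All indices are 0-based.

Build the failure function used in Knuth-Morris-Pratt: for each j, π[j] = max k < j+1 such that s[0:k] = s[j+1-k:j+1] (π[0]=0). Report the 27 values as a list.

π[0] = 0
j=1 s[j]='g': π[1]=0 (border '')
j=2 s[j]='g': π[2]=0 (border '')
j=3 s[j]='c': π[3]=0 (border '')
j=4 s[j]='d': π[4]=1 (border 'd')
j=5 s[j]='g': π[5]=2 (border 'dg')
j=6 s[j]='a': k: 2→0; π[6]=0 (border '')
j=7 s[j]='f': π[7]=0 (border '')
j=8 s[j]='a': π[8]=0 (border '')
j=9 s[j]='a': π[9]=0 (border '')
j=10 s[j]='d': π[10]=1 (border 'd')
j=11 s[j]='e': k: 1→0; π[11]=0 (border '')
j=12 s[j]='h': π[12]=0 (border '')
j=13 s[j]='h': π[13]=0 (border '')
j=14 s[j]='f': π[14]=0 (border '')
j=15 s[j]='c': π[15]=0 (border '')
j=16 s[j]='f': π[16]=0 (border '')
j=17 s[j]='b': π[17]=0 (border '')
j=18 s[j]='d': π[18]=1 (border 'd')
j=19 s[j]='f': k: 1→0; π[19]=0 (border '')
j=20 s[j]='c': π[20]=0 (border '')
j=21 s[j]='e': π[21]=0 (border '')
j=22 s[j]='d': π[22]=1 (border 'd')
j=23 s[j]='f': k: 1→0; π[23]=0 (border '')
j=24 s[j]='f': π[24]=0 (border '')
j=25 s[j]='a': π[25]=0 (border '')
j=26 s[j]='e': π[26]=0 (border '')

[0, 0, 0, 0, 1, 2, 0, 0, 0, 0, 1, 0, 0, 0, 0, 0, 0, 0, 1, 0, 0, 0, 1, 0, 0, 0, 0]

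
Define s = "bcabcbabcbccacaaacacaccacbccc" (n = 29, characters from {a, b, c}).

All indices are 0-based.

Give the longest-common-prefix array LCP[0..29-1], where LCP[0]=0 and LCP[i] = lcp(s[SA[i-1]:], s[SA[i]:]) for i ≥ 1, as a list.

[0, 2, 1, 4, 1, 3, 4, 2, 2, 0, 1, 2, 3, 2, 3, 0, 1, 2, 2, 4, 3, 3, 1, 2, 4, 1, 2, 4, 2]

sorted suffixes:
  #0 SA[0]=14  'aaacacaccacbccc'
  #1 SA[1]=15  'aacacaccacbccc'
  #2 SA[2]=2  'abcbabcbccacaaacacaccacbccc'
  #3 SA[3]=6  'abcbccacaaacacaccacbccc'
  #4 SA[4]=12  'acaaacacaccacbccc'
  #5 SA[5]=16  'acacaccacbccc'
  #6 SA[6]=18  'acaccacbccc'
  #7 SA[7]=23  'acbccc'
  #8 SA[8]=20  'accacbccc'
  #9 SA[9]=5  'babcbccacaaacacaccacbccc'
  #10 SA[10]=0  'bcabcbabcbccacaaacacaccacbccc'
  #11 SA[11]=3  'bcbabcbccacaaacacaccacbccc'
  #12 SA[12]=7  'bcbccacaaacacaccacbccc'
  #13 SA[13]=9  'bccacaaacacaccacbccc'
  #14 SA[14]=25  'bccc'
  #15 SA[15]=28  'c'
  #16 SA[16]=13  'caaacacaccacbccc'
  #17 SA[17]=1  'cabcbabcbccacaaacacaccacbccc'
  #18 SA[18]=11  'cacaaacacaccacbccc'
  #19 SA[19]=17  'cacaccacbccc'
  #20 SA[20]=22  'cacbccc'
  #21 SA[21]=19  'caccacbccc'
  #22 SA[22]=4  'cbabcbccacaaacacaccacbccc'
  #23 SA[23]=8  'cbccacaaacacaccacbccc'
  #24 SA[24]=24  'cbccc'
  #25 SA[25]=27  'cc'
  #26 SA[26]=10  'ccacaaacacaccacbccc'
  #27 SA[27]=21  'ccacbccc'
  #28 SA[28]=26  'ccc'

SA = [14, 15, 2, 6, 12, 16, 18, 23, 20, 5, 0, 3, 7, 9, 25, 28, 13, 1, 11, 17, 22, 19, 4, 8, 24, 27, 10, 21, 26]
i: (SA[i-1],SA[i]) lcp shared
  1: (14,15) 2 'aa'
  2: (15,2) 1 'a'
  3: (2,6) 4 'abcb'
  4: (6,12) 1 'a'
  5: (12,16) 3 'aca'
  6: (16,18) 4 'acac'
  7: (18,23) 2 'ac'
  8: (23,20) 2 'ac'
  9: (20,5) 0 ''
  10: (5,0) 1 'b'
  11: (0,3) 2 'bc'
  12: (3,7) 3 'bcb'
  13: (7,9) 2 'bc'
  14: (9,25) 3 'bcc'
  15: (25,28) 0 ''
  16: (28,13) 1 'c'
  17: (13,1) 2 'ca'
  18: (1,11) 2 'ca'
  19: (11,17) 4 'caca'
  20: (17,22) 3 'cac'
  21: (22,19) 3 'cac'
  22: (19,4) 1 'c'
  23: (4,8) 2 'cb'
  24: (8,24) 4 'cbcc'
  25: (24,27) 1 'c'
  26: (27,10) 2 'cc'
  27: (10,21) 4 'ccac'
  28: (21,26) 2 'cc'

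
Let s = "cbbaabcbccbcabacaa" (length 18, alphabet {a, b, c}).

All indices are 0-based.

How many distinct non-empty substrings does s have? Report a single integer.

rank | idx | suffix
   0 |  17 | a
   1 |  16 | aa
   2 |   3 | aabcbccbcabacaa
   3 |  12 | abacaa
   4 |   4 | abcbccbcabacaa
   5 |  14 | acaa
   6 |   2 | baabcbccbcabacaa
   7 |  13 | bacaa
   8 |   1 | bbaabcbccbcabacaa
   9 |  10 | bcabacaa
  10 |   5 | bcbccbcabacaa
  11 |   7 | bccbcabacaa
  12 |  15 | caa
  13 |  11 | cabacaa
  14 |   0 | cbbaabcbccbcabacaa
  15 |   9 | cbcabacaa
  16 |   6 | cbccbcabacaa
  17 |   8 | ccbcabacaa

SA = [17, 16, 3, 12, 4, 14, 2, 13, 1, 10, 5, 7, 15, 11, 0, 9, 6, 8]
i: (SA[i-1],SA[i]) lcp shared
  1: (17,16) 1 'a'
  2: (16,3) 2 'aa'
  3: (3,12) 1 'a'
  4: (12,4) 2 'ab'
  5: (4,14) 1 'a'
  6: (14,2) 0 ''
  7: (2,13) 2 'ba'
  8: (13,1) 1 'b'
  9: (1,10) 1 'b'
  10: (10,5) 2 'bc'
  11: (5,7) 2 'bc'
  12: (7,15) 0 ''
  13: (15,11) 2 'ca'
  14: (11,0) 1 'c'
  15: (0,9) 2 'cb'
  16: (9,6) 3 'cbc'
  17: (6,8) 1 'c'

n(n+1)/2 = 18·19/2 = 171
Σ LCP = 0 + 1 + 2 + 1 + 2 + 1 + 0 + 2 + 1 + 1 + 2 + 2 + 0 + 2 + 1 + 2 + 3 + 1 = 24
distinct = 171 − 24 = 147

147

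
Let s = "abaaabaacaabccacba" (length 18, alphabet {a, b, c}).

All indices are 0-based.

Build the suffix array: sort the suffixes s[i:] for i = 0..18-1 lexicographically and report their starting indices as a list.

[17, 2, 3, 9, 6, 0, 4, 10, 7, 14, 16, 1, 5, 11, 8, 13, 15, 12]

rank | idx | suffix
   0 |  17 | a
   1 |   2 | aaabaacaabccacba
   2 |   3 | aabaacaabccacba
   3 |   9 | aabccacba
   4 |   6 | aacaabccacba
   5 |   0 | abaaabaacaabccacba
   6 |   4 | abaacaabccacba
   7 |  10 | abccacba
   8 |   7 | acaabccacba
   9 |  14 | acba
  10 |  16 | ba
  11 |   1 | baaabaacaabccacba
  12 |   5 | baacaabccacba
  13 |  11 | bccacba
  14 |   8 | caabccacba
  15 |  13 | cacba
  16 |  15 | cba
  17 |  12 | ccacba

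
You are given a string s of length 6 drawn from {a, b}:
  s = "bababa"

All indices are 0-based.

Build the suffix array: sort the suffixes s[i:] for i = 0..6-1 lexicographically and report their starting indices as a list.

[5, 3, 1, 4, 2, 0]

rank→(start, suffix):
  0 → (5, 'a')
  1 → (3, 'aba')
  2 → (1, 'ababa')
  3 → (4, 'ba')
  4 → (2, 'baba')
  5 → (0, 'bababa')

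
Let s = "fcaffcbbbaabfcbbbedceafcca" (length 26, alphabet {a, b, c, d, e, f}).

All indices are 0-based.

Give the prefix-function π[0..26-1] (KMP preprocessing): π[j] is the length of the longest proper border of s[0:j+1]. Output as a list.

[0, 0, 0, 1, 1, 2, 0, 0, 0, 0, 0, 0, 1, 2, 0, 0, 0, 0, 0, 0, 0, 0, 1, 2, 0, 0]

π[0] = 0
j=1 s[j]='c': π[1]=0 (border '')
j=2 s[j]='a': π[2]=0 (border '')
j=3 s[j]='f': π[3]=1 (border 'f')
j=4 s[j]='f': k: 1→0; π[4]=1 (border 'f')
j=5 s[j]='c': π[5]=2 (border 'fc')
j=6 s[j]='b': k: 2→0; π[6]=0 (border '')
j=7 s[j]='b': π[7]=0 (border '')
j=8 s[j]='b': π[8]=0 (border '')
j=9 s[j]='a': π[9]=0 (border '')
j=10 s[j]='a': π[10]=0 (border '')
j=11 s[j]='b': π[11]=0 (border '')
j=12 s[j]='f': π[12]=1 (border 'f')
j=13 s[j]='c': π[13]=2 (border 'fc')
j=14 s[j]='b': k: 2→0; π[14]=0 (border '')
j=15 s[j]='b': π[15]=0 (border '')
j=16 s[j]='b': π[16]=0 (border '')
j=17 s[j]='e': π[17]=0 (border '')
j=18 s[j]='d': π[18]=0 (border '')
j=19 s[j]='c': π[19]=0 (border '')
j=20 s[j]='e': π[20]=0 (border '')
j=21 s[j]='a': π[21]=0 (border '')
j=22 s[j]='f': π[22]=1 (border 'f')
j=23 s[j]='c': π[23]=2 (border 'fc')
j=24 s[j]='c': k: 2→0; π[24]=0 (border '')
j=25 s[j]='a': π[25]=0 (border '')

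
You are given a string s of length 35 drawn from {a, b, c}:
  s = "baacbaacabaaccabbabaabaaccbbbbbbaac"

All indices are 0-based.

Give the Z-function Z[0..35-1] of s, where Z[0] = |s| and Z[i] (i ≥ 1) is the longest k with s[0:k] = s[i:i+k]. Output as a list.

Z[0]=35
i=1: outside box; Z[1]=0
i=2: outside box; Z[2]=0
i=3: outside box; Z[3]=0
i=4: outside box; Z[4]=4 scan→box=[4,8)
i=5: min(r-i=3, Z[1]=0)=0; Z[5]=0
i=6: min(r-i=2, Z[2]=0)=0; Z[6]=0
i=7: min(r-i=1, Z[3]=0)=0; Z[7]=0
i=8: outside box; Z[8]=0
i=9: outside box; Z[9]=4 scan→box=[9,13)
i=10: min(r-i=3, Z[1]=0)=0; Z[10]=0
i=11: min(r-i=2, Z[2]=0)=0; Z[11]=0
i=12: min(r-i=1, Z[3]=0)=0; Z[12]=0
i=13: outside box; Z[13]=0
i=14: outside box; Z[14]=0
i=15: outside box; Z[15]=1 scan→box=[15,16)
i=16: outside box; Z[16]=2 scan→box=[16,18)
i=17: min(r-i=1, Z[1]=0)=0; Z[17]=0
i=18: outside box; Z[18]=3 scan→box=[18,21)
i=19: min(r-i=2, Z[1]=0)=0; Z[19]=0
i=20: min(r-i=1, Z[2]=0)=0; Z[20]=0
i=21: outside box; Z[21]=4 scan→box=[21,25)
i=22: min(r-i=3, Z[1]=0)=0; Z[22]=0
i=23: min(r-i=2, Z[2]=0)=0; Z[23]=0
i=24: min(r-i=1, Z[3]=0)=0; Z[24]=0
i=25: outside box; Z[25]=0
i=26: outside box; Z[26]=1 scan→box=[26,27)
i=27: outside box; Z[27]=1 scan→box=[27,28)
i=28: outside box; Z[28]=1 scan→box=[28,29)
i=29: outside box; Z[29]=1 scan→box=[29,30)
i=30: outside box; Z[30]=1 scan→box=[30,31)
i=31: outside box; Z[31]=4 scan→box=[31,35)
i=32: min(r-i=3, Z[1]=0)=0; Z[32]=0
i=33: min(r-i=2, Z[2]=0)=0; Z[33]=0
i=34: min(r-i=1, Z[3]=0)=0; Z[34]=0

[35, 0, 0, 0, 4, 0, 0, 0, 0, 4, 0, 0, 0, 0, 0, 1, 2, 0, 3, 0, 0, 4, 0, 0, 0, 0, 1, 1, 1, 1, 1, 4, 0, 0, 0]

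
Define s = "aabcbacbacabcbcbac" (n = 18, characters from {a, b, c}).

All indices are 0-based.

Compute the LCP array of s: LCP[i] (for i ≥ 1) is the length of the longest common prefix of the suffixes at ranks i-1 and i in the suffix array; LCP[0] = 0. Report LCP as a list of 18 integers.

rank→(start, suffix):
  0 → (0, 'aabcbacbacabcbcbac')
  1 → (1, 'abcbacbacabcbcbac')
  2 → (10, 'abcbcbac')
  3 → (16, 'ac')
  4 → (8, 'acabcbcbac')
  5 → (5, 'acbacabcbcbac')
  6 → (15, 'bac')
  7 → (7, 'bacabcbcbac')
  8 → (4, 'bacbacabcbcbac')
  9 → (13, 'bcbac')
  10 → (2, 'bcbacbacabcbcbac')
  11 → (11, 'bcbcbac')
  12 → (17, 'c')
  13 → (9, 'cabcbcbac')
  14 → (14, 'cbac')
  15 → (6, 'cbacabcbcbac')
  16 → (3, 'cbacbacabcbcbac')
  17 → (12, 'cbcbac')

SA = [0, 1, 10, 16, 8, 5, 15, 7, 4, 13, 2, 11, 17, 9, 14, 6, 3, 12]
[i] adj suffixes → lcp
  [1] 0/1 → 1 ('a')
  [2] 1/10 → 4 ('abcb')
  [3] 10/16 → 1 ('a')
  [4] 16/8 → 2 ('ac')
  [5] 8/5 → 2 ('ac')
  [6] 5/15 → 0 ('')
  [7] 15/7 → 3 ('bac')
  [8] 7/4 → 3 ('bac')
  [9] 4/13 → 1 ('b')
  [10] 13/2 → 5 ('bcbac')
  [11] 2/11 → 3 ('bcb')
  [12] 11/17 → 0 ('')
  [13] 17/9 → 1 ('c')
  [14] 9/14 → 1 ('c')
  [15] 14/6 → 4 ('cbac')
  [16] 6/3 → 4 ('cbac')
  [17] 3/12 → 2 ('cb')

[0, 1, 4, 1, 2, 2, 0, 3, 3, 1, 5, 3, 0, 1, 1, 4, 4, 2]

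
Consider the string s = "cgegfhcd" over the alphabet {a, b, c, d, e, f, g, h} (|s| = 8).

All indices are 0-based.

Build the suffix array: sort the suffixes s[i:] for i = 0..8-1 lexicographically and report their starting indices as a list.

[6, 0, 7, 2, 4, 1, 3, 5]

sorted suffixes:
  #0 SA[0]=6  'cd'
  #1 SA[1]=0  'cgegfhcd'
  #2 SA[2]=7  'd'
  #3 SA[3]=2  'egfhcd'
  #4 SA[4]=4  'fhcd'
  #5 SA[5]=1  'gegfhcd'
  #6 SA[6]=3  'gfhcd'
  #7 SA[7]=5  'hcd'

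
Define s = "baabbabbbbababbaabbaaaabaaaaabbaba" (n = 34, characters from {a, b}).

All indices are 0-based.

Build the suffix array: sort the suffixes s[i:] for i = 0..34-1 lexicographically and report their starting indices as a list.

[33, 24, 19, 25, 20, 26, 21, 15, 27, 1, 31, 22, 10, 16, 12, 28, 2, 5, 32, 23, 18, 14, 0, 30, 9, 11, 4, 17, 13, 29, 8, 3, 7, 6]

rank | idx | suffix
   0 |  33 | a
   1 |  24 | aaaaabbaba
   2 |  19 | aaaabaaaaabbaba
   3 |  25 | aaaabbaba
   4 |  20 | aaabaaaaabbaba
   5 |  26 | aaabbaba
   6 |  21 | aabaaaaabbaba
   7 |  15 | aabbaaaabaaaaabbaba
   8 |  27 | aabbaba
   9 |   1 | aabbabbbbababbaabbaaaabaaaaabbaba
  10 |  31 | aba
  11 |  22 | abaaaaabbaba
  12 |  10 | ababbaabbaaaabaaaaabbaba
  13 |  16 | abbaaaabaaaaabbaba
  14 |  12 | abbaabbaaaabaaaaabbaba
  15 |  28 | abbaba
  16 |   2 | abbabbbbababbaabbaaaabaaaaabbaba
  17 |   5 | abbbbababbaabbaaaabaaaaabbaba
  18 |  32 | ba
  19 |  23 | baaaaabbaba
  20 |  18 | baaaabaaaaabbaba
  21 |  14 | baabbaaaabaaaaabbaba
  22 |   0 | baabbabbbbababbaabbaaaabaaaaabbaba
  23 |  30 | baba
  24 |   9 | bababbaabbaaaabaaaaabbaba
  25 |  11 | babbaabbaaaabaaaaabbaba
  26 |   4 | babbbbababbaabbaaaabaaaaabbaba
  27 |  17 | bbaaaabaaaaabbaba
  28 |  13 | bbaabbaaaabaaaaabbaba
  29 |  29 | bbaba
  30 |   8 | bbababbaabbaaaabaaaaabbaba
  31 |   3 | bbabbbbababbaabbaaaabaaaaabbaba
  32 |   7 | bbbababbaabbaaaabaaaaabbaba
  33 |   6 | bbbbababbaabbaaaabaaaaabbaba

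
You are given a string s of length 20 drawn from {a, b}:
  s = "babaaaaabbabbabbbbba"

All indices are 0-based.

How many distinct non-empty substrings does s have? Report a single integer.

sorted suffixes:
  #0 SA[0]=19  'a'
  #1 SA[1]=3  'aaaaabbabbabbbbba'
  #2 SA[2]=4  'aaaabbabbabbbbba'
  #3 SA[3]=5  'aaabbabbabbbbba'
  #4 SA[4]=6  'aabbabbabbbbba'
  #5 SA[5]=1  'abaaaaabbabbabbbbba'
  #6 SA[6]=7  'abbabbabbbbba'
  #7 SA[7]=10  'abbabbbbba'
  #8 SA[8]=13  'abbbbba'
  #9 SA[9]=18  'ba'
  #10 SA[10]=2  'baaaaabbabbabbbbba'
  #11 SA[11]=0  'babaaaaabbabbabbbbba'
  #12 SA[12]=9  'babbabbbbba'
  #13 SA[13]=12  'babbbbba'
  #14 SA[14]=17  'bba'
  #15 SA[15]=8  'bbabbabbbbba'
  #16 SA[16]=11  'bbabbbbba'
  #17 SA[17]=16  'bbba'
  #18 SA[18]=15  'bbbba'
  #19 SA[19]=14  'bbbbba'

SA = [19, 3, 4, 5, 6, 1, 7, 10, 13, 18, 2, 0, 9, 12, 17, 8, 11, 16, 15, 14]
[i] adj suffixes → lcp
  [1] 19/3 → 1 ('a')
  [2] 3/4 → 4 ('aaaa')
  [3] 4/5 → 3 ('aaa')
  [4] 5/6 → 2 ('aa')
  [5] 6/1 → 1 ('a')
  [6] 1/7 → 2 ('ab')
  [7] 7/10 → 6 ('abbabb')
  [8] 10/13 → 3 ('abb')
  [9] 13/18 → 0 ('')
  [10] 18/2 → 2 ('ba')
  [11] 2/0 → 2 ('ba')
  [12] 0/9 → 3 ('bab')
  [13] 9/12 → 4 ('babb')
  [14] 12/17 → 1 ('b')
  [15] 17/8 → 3 ('bba')
  [16] 8/11 → 5 ('bbabb')
  [17] 11/16 → 2 ('bb')
  [18] 16/15 → 3 ('bbb')
  [19] 15/14 → 4 ('bbbb')

n(n+1)/2 = 20·21/2 = 210
Σ LCP = 0 + 1 + 4 + 3 + 2 + 1 + 2 + 6 + 3 + 0 + 2 + 2 + 3 + 4 + 1 + 3 + 5 + 2 + 3 + 4 = 51
distinct = 210 − 51 = 159

159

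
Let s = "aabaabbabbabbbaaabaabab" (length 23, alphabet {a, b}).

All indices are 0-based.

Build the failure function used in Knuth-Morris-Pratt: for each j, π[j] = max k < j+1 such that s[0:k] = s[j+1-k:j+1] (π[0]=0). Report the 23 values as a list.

π[0] = 0
j=1 s[j]='a': π[1]=1 (border 'a')
j=2 s[j]='b': k: 1→0; π[2]=0 (border '')
j=3 s[j]='a': π[3]=1 (border 'a')
j=4 s[j]='a': π[4]=2 (border 'aa')
j=5 s[j]='b': π[5]=3 (border 'aab')
j=6 s[j]='b': k: 3→0; π[6]=0 (border '')
j=7 s[j]='a': π[7]=1 (border 'a')
j=8 s[j]='b': k: 1→0; π[8]=0 (border '')
j=9 s[j]='b': π[9]=0 (border '')
j=10 s[j]='a': π[10]=1 (border 'a')
j=11 s[j]='b': k: 1→0; π[11]=0 (border '')
j=12 s[j]='b': π[12]=0 (border '')
j=13 s[j]='b': π[13]=0 (border '')
j=14 s[j]='a': π[14]=1 (border 'a')
j=15 s[j]='a': π[15]=2 (border 'aa')
j=16 s[j]='a': k: 2→1; π[16]=2 (border 'aa')
j=17 s[j]='b': π[17]=3 (border 'aab')
j=18 s[j]='a': π[18]=4 (border 'aaba')
j=19 s[j]='a': π[19]=5 (border 'aabaa')
j=20 s[j]='b': π[20]=6 (border 'aabaab')
j=21 s[j]='a': k: 6→3; π[21]=4 (border 'aaba')
j=22 s[j]='b': k: 4→1→0; π[22]=0 (border '')

[0, 1, 0, 1, 2, 3, 0, 1, 0, 0, 1, 0, 0, 0, 1, 2, 2, 3, 4, 5, 6, 4, 0]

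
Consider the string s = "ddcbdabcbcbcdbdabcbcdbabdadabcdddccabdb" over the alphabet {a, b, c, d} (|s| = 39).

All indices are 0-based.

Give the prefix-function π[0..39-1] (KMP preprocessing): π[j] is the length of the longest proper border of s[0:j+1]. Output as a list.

[0, 1, 0, 0, 1, 0, 0, 0, 0, 0, 0, 0, 1, 0, 1, 0, 0, 0, 0, 0, 1, 0, 0, 0, 1, 0, 1, 0, 0, 0, 1, 2, 2, 3, 0, 0, 0, 1, 0]

π[0] = 0
j=1 s[j]='d': π[1]=1 (border 'd')
j=2 s[j]='c': k: 1→0; π[2]=0 (border '')
j=3 s[j]='b': π[3]=0 (border '')
j=4 s[j]='d': π[4]=1 (border 'd')
j=5 s[j]='a': k: 1→0; π[5]=0 (border '')
j=6 s[j]='b': π[6]=0 (border '')
j=7 s[j]='c': π[7]=0 (border '')
j=8 s[j]='b': π[8]=0 (border '')
j=9 s[j]='c': π[9]=0 (border '')
j=10 s[j]='b': π[10]=0 (border '')
j=11 s[j]='c': π[11]=0 (border '')
j=12 s[j]='d': π[12]=1 (border 'd')
j=13 s[j]='b': k: 1→0; π[13]=0 (border '')
j=14 s[j]='d': π[14]=1 (border 'd')
j=15 s[j]='a': k: 1→0; π[15]=0 (border '')
j=16 s[j]='b': π[16]=0 (border '')
j=17 s[j]='c': π[17]=0 (border '')
j=18 s[j]='b': π[18]=0 (border '')
j=19 s[j]='c': π[19]=0 (border '')
j=20 s[j]='d': π[20]=1 (border 'd')
j=21 s[j]='b': k: 1→0; π[21]=0 (border '')
j=22 s[j]='a': π[22]=0 (border '')
j=23 s[j]='b': π[23]=0 (border '')
j=24 s[j]='d': π[24]=1 (border 'd')
j=25 s[j]='a': k: 1→0; π[25]=0 (border '')
j=26 s[j]='d': π[26]=1 (border 'd')
j=27 s[j]='a': k: 1→0; π[27]=0 (border '')
j=28 s[j]='b': π[28]=0 (border '')
j=29 s[j]='c': π[29]=0 (border '')
j=30 s[j]='d': π[30]=1 (border 'd')
j=31 s[j]='d': π[31]=2 (border 'dd')
j=32 s[j]='d': k: 2→1; π[32]=2 (border 'dd')
j=33 s[j]='c': π[33]=3 (border 'ddc')
j=34 s[j]='c': k: 3→0; π[34]=0 (border '')
j=35 s[j]='a': π[35]=0 (border '')
j=36 s[j]='b': π[36]=0 (border '')
j=37 s[j]='d': π[37]=1 (border 'd')
j=38 s[j]='b': k: 1→0; π[38]=0 (border '')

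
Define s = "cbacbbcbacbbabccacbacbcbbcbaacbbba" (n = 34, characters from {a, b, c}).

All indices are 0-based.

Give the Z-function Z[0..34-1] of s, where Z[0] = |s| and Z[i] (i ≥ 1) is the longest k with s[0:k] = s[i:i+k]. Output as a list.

[34, 0, 0, 2, 0, 0, 6, 0, 0, 2, 0, 0, 0, 0, 1, 1, 0, 5, 0, 0, 2, 0, 2, 0, 0, 3, 0, 0, 0, 2, 0, 0, 0, 0]

Z[0]=34
i=1: outside box; Z[1]=0
i=2: outside box; Z[2]=0
i=3: outside box; Z[3]=2 extend→box=[3,5)
i=4: min(r-i=1, Z[1]=0)=0; Z[4]=0
i=5: outside box; Z[5]=0
i=6: outside box; Z[6]=6 extend→box=[6,12)
i=7: min(r-i=5, Z[1]=0)=0; Z[7]=0
i=8: min(r-i=4, Z[2]=0)=0; Z[8]=0
i=9: min(r-i=3, Z[3]=2)=2; Z[9]=2
i=10: min(r-i=2, Z[4]=0)=0; Z[10]=0
i=11: min(r-i=1, Z[5]=0)=0; Z[11]=0
i=12: outside box; Z[12]=0
i=13: outside box; Z[13]=0
i=14: outside box; Z[14]=1 extend→box=[14,15)
i=15: outside box; Z[15]=1 extend→box=[15,16)
i=16: outside box; Z[16]=0
i=17: outside box; Z[17]=5 extend→box=[17,22)
i=18: min(r-i=4, Z[1]=0)=0; Z[18]=0
i=19: min(r-i=3, Z[2]=0)=0; Z[19]=0
i=20: min(r-i=2, Z[3]=2)=2; Z[20]=2
i=21: min(r-i=1, Z[4]=0)=0; Z[21]=0
i=22: outside box; Z[22]=2 extend→box=[22,24)
i=23: min(r-i=1, Z[1]=0)=0; Z[23]=0
i=24: outside box; Z[24]=0
i=25: outside box; Z[25]=3 extend→box=[25,28)
i=26: min(r-i=2, Z[1]=0)=0; Z[26]=0
i=27: min(r-i=1, Z[2]=0)=0; Z[27]=0
i=28: outside box; Z[28]=0
i=29: outside box; Z[29]=2 extend→box=[29,31)
i=30: min(r-i=1, Z[1]=0)=0; Z[30]=0
i=31: outside box; Z[31]=0
i=32: outside box; Z[32]=0
i=33: outside box; Z[33]=0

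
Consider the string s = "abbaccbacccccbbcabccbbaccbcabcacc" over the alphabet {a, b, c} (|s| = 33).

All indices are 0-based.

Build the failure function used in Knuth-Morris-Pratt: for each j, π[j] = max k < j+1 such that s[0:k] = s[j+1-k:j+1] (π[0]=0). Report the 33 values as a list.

π[0] = 0
j=1 s[j]='b': π[1]=0 (border '')
j=2 s[j]='b': π[2]=0 (border '')
j=3 s[j]='a': π[3]=1 (border 'a')
j=4 s[j]='c': k: 1→0; π[4]=0 (border '')
j=5 s[j]='c': π[5]=0 (border '')
j=6 s[j]='b': π[6]=0 (border '')
j=7 s[j]='a': π[7]=1 (border 'a')
j=8 s[j]='c': k: 1→0; π[8]=0 (border '')
j=9 s[j]='c': π[9]=0 (border '')
j=10 s[j]='c': π[10]=0 (border '')
j=11 s[j]='c': π[11]=0 (border '')
j=12 s[j]='c': π[12]=0 (border '')
j=13 s[j]='b': π[13]=0 (border '')
j=14 s[j]='b': π[14]=0 (border '')
j=15 s[j]='c': π[15]=0 (border '')
j=16 s[j]='a': π[16]=1 (border 'a')
j=17 s[j]='b': π[17]=2 (border 'ab')
j=18 s[j]='c': k: 2→0; π[18]=0 (border '')
j=19 s[j]='c': π[19]=0 (border '')
j=20 s[j]='b': π[20]=0 (border '')
j=21 s[j]='b': π[21]=0 (border '')
j=22 s[j]='a': π[22]=1 (border 'a')
j=23 s[j]='c': k: 1→0; π[23]=0 (border '')
j=24 s[j]='c': π[24]=0 (border '')
j=25 s[j]='b': π[25]=0 (border '')
j=26 s[j]='c': π[26]=0 (border '')
j=27 s[j]='a': π[27]=1 (border 'a')
j=28 s[j]='b': π[28]=2 (border 'ab')
j=29 s[j]='c': k: 2→0; π[29]=0 (border '')
j=30 s[j]='a': π[30]=1 (border 'a')
j=31 s[j]='c': k: 1→0; π[31]=0 (border '')
j=32 s[j]='c': π[32]=0 (border '')

[0, 0, 0, 1, 0, 0, 0, 1, 0, 0, 0, 0, 0, 0, 0, 0, 1, 2, 0, 0, 0, 0, 1, 0, 0, 0, 0, 1, 2, 0, 1, 0, 0]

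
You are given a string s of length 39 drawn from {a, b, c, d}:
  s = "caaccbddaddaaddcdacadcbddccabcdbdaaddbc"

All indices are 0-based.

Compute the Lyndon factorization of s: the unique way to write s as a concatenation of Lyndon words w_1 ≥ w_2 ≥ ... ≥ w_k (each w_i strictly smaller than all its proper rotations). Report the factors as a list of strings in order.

["c", "aaccbddaddaaddcdacadcbddccabcdbdaaddbc"]

emit factor 1: 'c' (i=0, period=1)
emit factor 2: 'aaccbddaddaaddcdacadcbddccabcdbdaaddbc' (i=1, period=38)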